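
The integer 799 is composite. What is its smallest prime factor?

17

799 is odd.
Digit sum 25, not divisible by 3.
Ends in 9: not divisible by 5.
7: 799 = 7·114 + 1
11: 799 = 11·72 + 7
13: 799 = 13·61 + 6
17: 799 = 17·47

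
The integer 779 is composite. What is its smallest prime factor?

779 is odd.
Digit sum 23, not divisible by 3.
Ends in 9: not divisible by 5.
7: 779 = 7·111 + 2
11: 779 = 11·70 + 9
13: 779 = 13·59 + 12
17: 779 = 17·45 + 14
19: 779 = 19·41

19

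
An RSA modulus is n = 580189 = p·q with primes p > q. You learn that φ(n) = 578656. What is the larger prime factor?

857

φ(n) = (p−1)(q−1) = n − (p+q) + 1, so p + q = 580189 − 578656 + 1 = 1534.
p and q are the roots of t² − 1534t + 580189 = 0.
Discriminant: 1534² − 4·580189 = 2353156 − 2320756 = 32400; √32400 = 180.
q = (1534 − 180)/2 = 677, p = (1534 + 180)/2 = 857.
Check: 677 · 857 = 580189.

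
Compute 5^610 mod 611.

5^1 ≡ 5 (mod 611)
5^2 ≡ 5^2 = 25 ≡ 25 (mod 611)
5^4 ≡ 25^2 = 625 ≡ 14 (mod 611)
5^8 ≡ 14^2 = 196 ≡ 196 (mod 611)
5^16 ≡ 196^2 = 38416 ≡ 534 (mod 611)
5^32 ≡ 534^2 = 285156 ≡ 430 (mod 611)
5^64 ≡ 430^2 = 184900 ≡ 378 (mod 611)
5^128 ≡ 378^2 = 142884 ≡ 521 (mod 611)
5^256 ≡ 521^2 = 271441 ≡ 157 (mod 611)
5^512 ≡ 157^2 = 24649 ≡ 209 (mod 611)
610 = 512 + 64 + 32 + 2 in binary powers of 2.
So 5^610 ≡ 209 · 378 · 430 · 25 ≡ 441 (mod 611).
Since 441 ≠ 1, base 5 is a Fermat witness: 611 is composite.

441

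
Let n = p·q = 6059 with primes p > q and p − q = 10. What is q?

Since p = q + 10, we have 6059 = q(q + 10), so q² + 10q − 6059 = 0.
Discriminant: 10² + 4·6059 = 100 + 24236 = 24336; √24336 = 156.
q = (−10 + 156)/2 = 73, and p = q + 10 = 83.
Check: 73 · 83 = 6059.

73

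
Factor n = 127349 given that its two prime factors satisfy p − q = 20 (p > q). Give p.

Since p = q + 20, we have 127349 = q(q + 20), so q² + 20q − 127349 = 0.
Discriminant: 20² + 4·127349 = 400 + 509396 = 509796; √509796 = 714.
q = (−20 + 714)/2 = 347, and p = q + 20 = 367.
Check: 347 · 367 = 127349.

367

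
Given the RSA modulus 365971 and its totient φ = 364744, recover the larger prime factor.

719

φ(n) = (p−1)(q−1) = n − (p+q) + 1, so p + q = 365971 − 364744 + 1 = 1228.
p and q are the roots of t² − 1228t + 365971 = 0.
Discriminant: 1228² − 4·365971 = 1507984 − 1463884 = 44100; √44100 = 210.
q = (1228 − 210)/2 = 509, p = (1228 + 210)/2 = 719.
Check: 509 · 719 = 365971.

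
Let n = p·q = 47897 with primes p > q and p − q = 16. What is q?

Since p = q + 16, we have 47897 = q(q + 16), so q² + 16q − 47897 = 0.
Discriminant: 16² + 4·47897 = 256 + 191588 = 191844; √191844 = 438.
q = (−16 + 438)/2 = 211, and p = q + 16 = 227.
Check: 211 · 227 = 47897.

211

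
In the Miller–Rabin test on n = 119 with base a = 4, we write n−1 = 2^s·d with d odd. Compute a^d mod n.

30

119 − 1 = 118 = 2^1 · 59, so d = 59.
4^1 ≡ 4 (mod 119)
4^2 ≡ 4^2 = 16 ≡ 16 (mod 119)
4^4 ≡ 16^2 = 256 ≡ 18 (mod 119)
4^8 ≡ 18^2 = 324 ≡ 86 (mod 119)
4^16 ≡ 86^2 = 7396 ≡ 18 (mod 119)
4^32 ≡ 18^2 = 324 ≡ 86 (mod 119)
59 = 32 + 16 + 8 + 2 + 1 in binary powers of 2.
So 4^59 ≡ 86 · 18 · 86 · 16 · 4 ≡ 30 (mod 119).
Squaring chain: 30; never reaches −1, so base 4 is a Miller–Rabin witness that 119 is composite.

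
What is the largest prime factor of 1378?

1378 = 2 · 689
689 = 13 · 53
53 is prime.
So 1378 = 2 · 13 · 53; the largest prime factor is 53.

53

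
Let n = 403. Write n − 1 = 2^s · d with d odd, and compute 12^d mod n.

403 − 1 = 402 = 2^1 · 201, so d = 201.
12^1 ≡ 12 (mod 403)
12^2 ≡ 12^2 = 144 ≡ 144 (mod 403)
12^4 ≡ 144^2 = 20736 ≡ 183 (mod 403)
12^8 ≡ 183^2 = 33489 ≡ 40 (mod 403)
12^16 ≡ 40^2 = 1600 ≡ 391 (mod 403)
12^32 ≡ 391^2 = 152881 ≡ 144 (mod 403)
12^64 ≡ 144^2 = 20736 ≡ 183 (mod 403)
12^128 ≡ 183^2 = 33489 ≡ 40 (mod 403)
201 = 128 + 64 + 8 + 1 in binary powers of 2.
So 12^201 ≡ 40 · 183 · 40 · 12 ≡ 246 (mod 403).
Squaring chain: 246; never reaches −1, so base 12 is a Miller–Rabin witness that 403 is composite.

246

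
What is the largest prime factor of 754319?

754319 = 19 · 39701
39701 = 29 · 1369
1369 = 37 · 37
37 = 37 · 1
So 754319 = 19 · 29 · 37^2; the largest prime factor is 37.

37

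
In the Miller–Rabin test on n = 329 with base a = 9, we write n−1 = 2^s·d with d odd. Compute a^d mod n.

130

329 − 1 = 328 = 2^3 · 41, so d = 41.
9^1 ≡ 9 (mod 329)
9^2 ≡ 9^2 = 81 ≡ 81 (mod 329)
9^4 ≡ 81^2 = 6561 ≡ 310 (mod 329)
9^8 ≡ 310^2 = 96100 ≡ 32 (mod 329)
9^16 ≡ 32^2 = 1024 ≡ 37 (mod 329)
9^32 ≡ 37^2 = 1369 ≡ 53 (mod 329)
41 = 32 + 8 + 1 in binary powers of 2.
So 9^41 ≡ 53 · 32 · 9 ≡ 130 (mod 329).
Squaring chain: 130 → 121 → 165; never reaches −1, so base 9 is a Miller–Rabin witness that 329 is composite.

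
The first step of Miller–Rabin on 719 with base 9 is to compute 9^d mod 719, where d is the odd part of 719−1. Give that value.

719 − 1 = 718 = 2^1 · 359, so d = 359.
9^1 ≡ 9 (mod 719)
9^2 ≡ 9^2 = 81 ≡ 81 (mod 719)
9^4 ≡ 81^2 = 6561 ≡ 90 (mod 719)
9^8 ≡ 90^2 = 8100 ≡ 191 (mod 719)
9^16 ≡ 191^2 = 36481 ≡ 531 (mod 719)
9^32 ≡ 531^2 = 281961 ≡ 113 (mod 719)
9^64 ≡ 113^2 = 12769 ≡ 546 (mod 719)
9^128 ≡ 546^2 = 298116 ≡ 450 (mod 719)
9^256 ≡ 450^2 = 202500 ≡ 461 (mod 719)
359 = 256 + 64 + 32 + 4 + 2 + 1 in binary powers of 2.
So 9^359 ≡ 461 · 546 · 113 · 90 · 81 · 9 ≡ 1 (mod 719).
Since 9^d ≡ 1 (mod 719), base 9 does not prove 719 composite.

1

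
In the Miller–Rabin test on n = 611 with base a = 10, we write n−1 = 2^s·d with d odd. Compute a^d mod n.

611 − 1 = 610 = 2^1 · 305, so d = 305.
10^1 ≡ 10 (mod 611)
10^2 ≡ 10^2 = 100 ≡ 100 (mod 611)
10^4 ≡ 100^2 = 10000 ≡ 224 (mod 611)
10^8 ≡ 224^2 = 50176 ≡ 74 (mod 611)
10^16 ≡ 74^2 = 5476 ≡ 588 (mod 611)
10^32 ≡ 588^2 = 345744 ≡ 529 (mod 611)
10^64 ≡ 529^2 = 279841 ≡ 3 (mod 611)
10^128 ≡ 3^2 = 9 ≡ 9 (mod 611)
10^256 ≡ 9^2 = 81 ≡ 81 (mod 611)
305 = 256 + 32 + 16 + 1 in binary powers of 2.
So 10^305 ≡ 81 · 529 · 588 · 10 ≡ 160 (mod 611).
Squaring chain: 160; never reaches −1, so base 10 is a Miller–Rabin witness that 611 is composite.

160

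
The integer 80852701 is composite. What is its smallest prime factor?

80852701 is odd.
Digit sum 31, not divisible by 3.
Ends in 1: not divisible by 5.
7: 80852701 = 7·11550385 + 6
11: 80852701 = 11·7350245 + 6
13: 80852701 = 13·6219438 + 7
17: 80852701 = 17·4756041 + 4
19: 80852701 = 19·4255405 + 6
23: 80852701 = 23·3515334 + 19
29: 80852701 = 29·2788024 + 5
31: 80852701 = 31·2608151 + 20
37: 80852701 = 37·2185208 + 5
41: 80852701 = 41·1972017 + 4
43: 80852701 = 43·1880295 + 16
47: 80852701 = 47·1720270 + 11
53: 80852701 = 53·1525522 + 35
59: 80852701 = 59·1370384 + 45
61: 80852701 = 61·1325454 + 7
67: 80852701 = 67·1206756 + 49
71: 80852701 = 71·1138770 + 31
73: 80852701 = 73·1107571 + 18
79: 80852701 = 79·1023451 + 72
83: 80852701 = 83·974128 + 77
89: 80852701 = 89·908457 + 28
97: 80852701 = 97·833533

97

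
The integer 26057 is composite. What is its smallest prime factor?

71

26057 is odd.
Digit sum 20, not divisible by 3.
Ends in 7: not divisible by 5.
7: 26057 = 7·3722 + 3
11: 26057 = 11·2368 + 9
13: 26057 = 13·2004 + 5
17: 26057 = 17·1532 + 13
19: 26057 = 19·1371 + 8
23: 26057 = 23·1132 + 21
29: 26057 = 29·898 + 15
31: 26057 = 31·840 + 17
37: 26057 = 37·704 + 9
41: 26057 = 41·635 + 22
43: 26057 = 43·605 + 42
47: 26057 = 47·554 + 19
53: 26057 = 53·491 + 34
59: 26057 = 59·441 + 38
61: 26057 = 61·427 + 10
67: 26057 = 67·388 + 61
71: 26057 = 71·367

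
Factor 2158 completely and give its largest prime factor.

2158 = 2 · 1079
1079 = 13 · 83
83 is prime.
So 2158 = 2 · 13 · 83; the largest prime factor is 83.

83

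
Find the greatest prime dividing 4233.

4233 = 3 · 1411
1411 = 17 · 83
83 is prime.
So 4233 = 3 · 17 · 83; the largest prime factor is 83.

83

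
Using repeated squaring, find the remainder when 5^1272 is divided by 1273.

5^1 ≡ 5 (mod 1273)
5^2 ≡ 5^2 = 25 ≡ 25 (mod 1273)
5^4 ≡ 25^2 = 625 ≡ 625 (mod 1273)
5^8 ≡ 625^2 = 390625 ≡ 1087 (mod 1273)
5^16 ≡ 1087^2 = 1181569 ≡ 225 (mod 1273)
5^32 ≡ 225^2 = 50625 ≡ 978 (mod 1273)
5^64 ≡ 978^2 = 956484 ≡ 461 (mod 1273)
5^128 ≡ 461^2 = 212521 ≡ 1203 (mod 1273)
5^256 ≡ 1203^2 = 1447209 ≡ 1081 (mod 1273)
5^512 ≡ 1081^2 = 1168561 ≡ 1220 (mod 1273)
5^1024 ≡ 1220^2 = 1488400 ≡ 263 (mod 1273)
1272 = 1024 + 128 + 64 + 32 + 16 + 8 in binary powers of 2.
So 5^1272 ≡ 263 · 1203 · 461 · 978 · 225 · 1087 ≡ 600 (mod 1273).
Since 600 ≠ 1, base 5 is a Fermat witness: 1273 is composite.

600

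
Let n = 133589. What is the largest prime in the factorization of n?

133589 = 19 · 7031
7031 = 79 · 89
89 is prime.
So 133589 = 19 · 79 · 89; the largest prime factor is 89.

89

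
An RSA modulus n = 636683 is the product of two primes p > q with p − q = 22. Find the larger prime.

Since p = q + 22, we have 636683 = q(q + 22), so q² + 22q − 636683 = 0.
Discriminant: 22² + 4·636683 = 484 + 2546732 = 2547216; √2547216 = 1596.
q = (−22 + 1596)/2 = 787, and p = q + 22 = 809.
Check: 787 · 809 = 636683.

809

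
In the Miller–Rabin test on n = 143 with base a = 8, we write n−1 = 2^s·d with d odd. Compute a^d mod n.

143 − 1 = 142 = 2^1 · 71, so d = 71.
8^1 ≡ 8 (mod 143)
8^2 ≡ 8^2 = 64 ≡ 64 (mod 143)
8^4 ≡ 64^2 = 4096 ≡ 92 (mod 143)
8^8 ≡ 92^2 = 8464 ≡ 27 (mod 143)
8^16 ≡ 27^2 = 729 ≡ 14 (mod 143)
8^32 ≡ 14^2 = 196 ≡ 53 (mod 143)
8^64 ≡ 53^2 = 2809 ≡ 92 (mod 143)
71 = 64 + 4 + 2 + 1 in binary powers of 2.
So 8^71 ≡ 92 · 92 · 64 · 8 ≡ 96 (mod 143).
Squaring chain: 96; never reaches −1, so base 8 is a Miller–Rabin witness that 143 is composite.

96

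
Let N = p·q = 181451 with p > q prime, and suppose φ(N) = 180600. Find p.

431

φ(n) = (p−1)(q−1) = n − (p+q) + 1, so p + q = 181451 − 180600 + 1 = 852.
p and q are the roots of t² − 852t + 181451 = 0.
Discriminant: 852² − 4·181451 = 725904 − 725804 = 100; √100 = 10.
q = (852 − 10)/2 = 421, p = (852 + 10)/2 = 431.
Check: 421 · 431 = 181451.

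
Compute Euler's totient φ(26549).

26220

Factor: 26549 = 139 · 191.
φ(26549) = (139−1) · (191−1) = 138 · 190 = 26220.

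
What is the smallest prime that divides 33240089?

83

33240089 is odd.
Digit sum 29, not divisible by 3.
Ends in 9: not divisible by 5.
7: 33240089 = 7·4748584 + 1
11: 33240089 = 11·3021826 + 3
13: 33240089 = 13·2556929 + 12
17: 33240089 = 17·1955299 + 6
19: 33240089 = 19·1749478 + 7
23: 33240089 = 23·1445221 + 6
29: 33240089 = 29·1146209 + 28
31: 33240089 = 31·1072260 + 29
37: 33240089 = 37·898380 + 29
41: 33240089 = 41·810733 + 36
43: 33240089 = 43·773025 + 14
47: 33240089 = 47·707235 + 44
53: 33240089 = 53·627171 + 26
59: 33240089 = 59·563391 + 20
61: 33240089 = 61·544919 + 30
67: 33240089 = 67·496120 + 49
71: 33240089 = 71·468170 + 19
73: 33240089 = 73·455343 + 50
79: 33240089 = 79·420760 + 49
83: 33240089 = 83·400483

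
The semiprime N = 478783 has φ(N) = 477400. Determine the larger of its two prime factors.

φ(n) = (p−1)(q−1) = n − (p+q) + 1, so p + q = 478783 − 477400 + 1 = 1384.
p and q are the roots of t² − 1384t + 478783 = 0.
Discriminant: 1384² − 4·478783 = 1915456 − 1915132 = 324; √324 = 18.
q = (1384 − 18)/2 = 683, p = (1384 + 18)/2 = 701.
Check: 683 · 701 = 478783.

701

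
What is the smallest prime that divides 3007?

3007 is odd.
Digit sum 10, not divisible by 3.
Ends in 7: not divisible by 5.
7: 3007 = 7·429 + 4
11: 3007 = 11·273 + 4
13: 3007 = 13·231 + 4
17: 3007 = 17·176 + 15
19: 3007 = 19·158 + 5
23: 3007 = 23·130 + 17
29: 3007 = 29·103 + 20
31: 3007 = 31·97

31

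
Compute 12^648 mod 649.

133

12^1 ≡ 12 (mod 649)
12^2 ≡ 12^2 = 144 ≡ 144 (mod 649)
12^4 ≡ 144^2 = 20736 ≡ 617 (mod 649)
12^8 ≡ 617^2 = 380689 ≡ 375 (mod 649)
12^16 ≡ 375^2 = 140625 ≡ 441 (mod 649)
12^32 ≡ 441^2 = 194481 ≡ 430 (mod 649)
12^64 ≡ 430^2 = 184900 ≡ 584 (mod 649)
12^128 ≡ 584^2 = 341056 ≡ 331 (mod 649)
12^256 ≡ 331^2 = 109561 ≡ 529 (mod 649)
12^512 ≡ 529^2 = 279841 ≡ 122 (mod 649)
648 = 512 + 128 + 8 in binary powers of 2.
So 12^648 ≡ 122 · 331 · 375 ≡ 133 (mod 649).
Since 133 ≠ 1, base 12 is a Fermat witness: 649 is composite.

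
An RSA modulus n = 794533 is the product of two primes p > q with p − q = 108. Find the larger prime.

947

Since p = q + 108, we have 794533 = q(q + 108), so q² + 108q − 794533 = 0.
Discriminant: 108² + 4·794533 = 11664 + 3178132 = 3189796; √3189796 = 1786.
q = (−108 + 1786)/2 = 839, and p = q + 108 = 947.
Check: 839 · 947 = 794533.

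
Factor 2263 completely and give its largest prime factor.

73

2263 = 31 · 73
73 is prime.
So 2263 = 31 · 73; the largest prime factor is 73.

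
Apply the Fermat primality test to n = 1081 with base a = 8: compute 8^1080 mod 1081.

8^1 ≡ 8 (mod 1081)
8^2 ≡ 8^2 = 64 ≡ 64 (mod 1081)
8^4 ≡ 64^2 = 4096 ≡ 853 (mod 1081)
8^8 ≡ 853^2 = 727609 ≡ 96 (mod 1081)
8^16 ≡ 96^2 = 9216 ≡ 568 (mod 1081)
8^32 ≡ 568^2 = 322624 ≡ 486 (mod 1081)
8^64 ≡ 486^2 = 236196 ≡ 538 (mod 1081)
8^128 ≡ 538^2 = 289444 ≡ 817 (mod 1081)
8^256 ≡ 817^2 = 667489 ≡ 512 (mod 1081)
8^512 ≡ 512^2 = 262144 ≡ 542 (mod 1081)
8^1024 ≡ 542^2 = 293764 ≡ 813 (mod 1081)
1080 = 1024 + 32 + 16 + 8 in binary powers of 2.
So 8^1080 ≡ 813 · 486 · 568 · 96 ≡ 570 (mod 1081).
Since 570 ≠ 1, base 8 is a Fermat witness: 1081 is composite.

570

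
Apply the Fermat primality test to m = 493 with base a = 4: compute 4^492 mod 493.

4^1 ≡ 4 (mod 493)
4^2 ≡ 4^2 = 16 ≡ 16 (mod 493)
4^4 ≡ 16^2 = 256 ≡ 256 (mod 493)
4^8 ≡ 256^2 = 65536 ≡ 460 (mod 493)
4^16 ≡ 460^2 = 211600 ≡ 103 (mod 493)
4^32 ≡ 103^2 = 10609 ≡ 256 (mod 493)
4^64 ≡ 256^2 = 65536 ≡ 460 (mod 493)
4^128 ≡ 460^2 = 211600 ≡ 103 (mod 493)
4^256 ≡ 103^2 = 10609 ≡ 256 (mod 493)
492 = 256 + 128 + 64 + 32 + 8 + 4 in binary powers of 2.
So 4^492 ≡ 256 · 103 · 460 · 256 · 460 · 256 ≡ 103 (mod 493).
Since 103 ≠ 1, base 4 is a Fermat witness: 493 is composite.

103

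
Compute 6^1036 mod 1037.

6^1 ≡ 6 (mod 1037)
6^2 ≡ 6^2 = 36 ≡ 36 (mod 1037)
6^4 ≡ 36^2 = 1296 ≡ 259 (mod 1037)
6^8 ≡ 259^2 = 67081 ≡ 713 (mod 1037)
6^16 ≡ 713^2 = 508369 ≡ 239 (mod 1037)
6^32 ≡ 239^2 = 57121 ≡ 86 (mod 1037)
6^64 ≡ 86^2 = 7396 ≡ 137 (mod 1037)
6^128 ≡ 137^2 = 18769 ≡ 103 (mod 1037)
6^256 ≡ 103^2 = 10609 ≡ 239 (mod 1037)
6^512 ≡ 239^2 = 57121 ≡ 86 (mod 1037)
6^1024 ≡ 86^2 = 7396 ≡ 137 (mod 1037)
1036 = 1024 + 8 + 4 in binary powers of 2.
So 6^1036 ≡ 137 · 713 · 259 ≡ 727 (mod 1037).
Since 727 ≠ 1, base 6 is a Fermat witness: 1037 is composite.

727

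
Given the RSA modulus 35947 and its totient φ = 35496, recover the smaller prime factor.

φ(n) = (p−1)(q−1) = n − (p+q) + 1, so p + q = 35947 − 35496 + 1 = 452.
p and q are the roots of t² − 452t + 35947 = 0.
Discriminant: 452² − 4·35947 = 204304 − 143788 = 60516; √60516 = 246.
q = (452 − 246)/2 = 103, p = (452 + 246)/2 = 349.
Check: 103 · 349 = 35947.

103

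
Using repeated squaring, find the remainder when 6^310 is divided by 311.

6^1 ≡ 6 (mod 311)
6^2 ≡ 6^2 = 36 ≡ 36 (mod 311)
6^4 ≡ 36^2 = 1296 ≡ 52 (mod 311)
6^8 ≡ 52^2 = 2704 ≡ 216 (mod 311)
6^16 ≡ 216^2 = 46656 ≡ 6 (mod 311)
6^32 ≡ 6^2 = 36 ≡ 36 (mod 311)
6^64 ≡ 36^2 = 1296 ≡ 52 (mod 311)
6^128 ≡ 52^2 = 2704 ≡ 216 (mod 311)
6^256 ≡ 216^2 = 46656 ≡ 6 (mod 311)
310 = 256 + 32 + 16 + 4 + 2 in binary powers of 2.
So 6^310 ≡ 6 · 36 · 6 · 52 · 36 ≡ 1 (mod 311).
Since the result is 1, base 6 gives no evidence that 311 is composite.

1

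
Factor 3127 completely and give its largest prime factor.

59

3127 = 53 · 59
59 is prime.
So 3127 = 53 · 59; the largest prime factor is 59.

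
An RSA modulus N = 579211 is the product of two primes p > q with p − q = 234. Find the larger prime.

887

Since p = q + 234, we have 579211 = q(q + 234), so q² + 234q − 579211 = 0.
Discriminant: 234² + 4·579211 = 54756 + 2316844 = 2371600; √2371600 = 1540.
q = (−234 + 1540)/2 = 653, and p = q + 234 = 887.
Check: 653 · 887 = 579211.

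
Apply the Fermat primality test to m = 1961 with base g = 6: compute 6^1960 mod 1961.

1444

6^1 ≡ 6 (mod 1961)
6^2 ≡ 6^2 = 36 ≡ 36 (mod 1961)
6^4 ≡ 36^2 = 1296 ≡ 1296 (mod 1961)
6^8 ≡ 1296^2 = 1679616 ≡ 1000 (mod 1961)
6^16 ≡ 1000^2 = 1000000 ≡ 1851 (mod 1961)
6^32 ≡ 1851^2 = 3426201 ≡ 334 (mod 1961)
6^64 ≡ 334^2 = 111556 ≡ 1740 (mod 1961)
6^128 ≡ 1740^2 = 3027600 ≡ 1777 (mod 1961)
6^256 ≡ 1777^2 = 3157729 ≡ 519 (mod 1961)
6^512 ≡ 519^2 = 269361 ≡ 704 (mod 1961)
6^1024 ≡ 704^2 = 495616 ≡ 1444 (mod 1961)
1960 = 1024 + 512 + 256 + 128 + 32 + 8 in binary powers of 2.
So 6^1960 ≡ 1444 · 704 · 519 · 1777 · 334 · 1000 ≡ 1444 (mod 1961).
Since 1444 ≠ 1, base 6 is a Fermat witness: 1961 is composite.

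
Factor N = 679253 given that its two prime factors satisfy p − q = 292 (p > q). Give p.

Since p = q + 292, we have 679253 = q(q + 292), so q² + 292q − 679253 = 0.
Discriminant: 292² + 4·679253 = 85264 + 2717012 = 2802276; √2802276 = 1674.
q = (−292 + 1674)/2 = 691, and p = q + 292 = 983.
Check: 691 · 983 = 679253.

983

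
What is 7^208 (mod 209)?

64

7^1 ≡ 7 (mod 209)
7^2 ≡ 7^2 = 49 ≡ 49 (mod 209)
7^4 ≡ 49^2 = 2401 ≡ 102 (mod 209)
7^8 ≡ 102^2 = 10404 ≡ 163 (mod 209)
7^16 ≡ 163^2 = 26569 ≡ 26 (mod 209)
7^32 ≡ 26^2 = 676 ≡ 49 (mod 209)
7^64 ≡ 49^2 = 2401 ≡ 102 (mod 209)
7^128 ≡ 102^2 = 10404 ≡ 163 (mod 209)
208 = 128 + 64 + 16 in binary powers of 2.
So 7^208 ≡ 163 · 102 · 26 ≡ 64 (mod 209).
Since 64 ≠ 1, base 7 is a Fermat witness: 209 is composite.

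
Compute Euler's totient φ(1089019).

Factor: 1089019 = 97 · 103 · 109.
φ(1089019) = (97−1) · (103−1) · (109−1) = 96 · 102 · 108 = 1057536.

1057536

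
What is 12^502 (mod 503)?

12^1 ≡ 12 (mod 503)
12^2 ≡ 12^2 = 144 ≡ 144 (mod 503)
12^4 ≡ 144^2 = 20736 ≡ 113 (mod 503)
12^8 ≡ 113^2 = 12769 ≡ 194 (mod 503)
12^16 ≡ 194^2 = 37636 ≡ 414 (mod 503)
12^32 ≡ 414^2 = 171396 ≡ 376 (mod 503)
12^64 ≡ 376^2 = 141376 ≡ 33 (mod 503)
12^128 ≡ 33^2 = 1089 ≡ 83 (mod 503)
12^256 ≡ 83^2 = 6889 ≡ 350 (mod 503)
502 = 256 + 128 + 64 + 32 + 16 + 4 + 2 in binary powers of 2.
So 12^502 ≡ 350 · 83 · 33 · 376 · 414 · 113 · 144 ≡ 1 (mod 503).
Since the result is 1, base 12 gives no evidence that 503 is composite.

1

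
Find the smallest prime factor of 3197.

23

3197 is odd.
Digit sum 20, not divisible by 3.
Ends in 7: not divisible by 5.
7: 3197 = 7·456 + 5
11: 3197 = 11·290 + 7
13: 3197 = 13·245 + 12
17: 3197 = 17·188 + 1
19: 3197 = 19·168 + 5
23: 3197 = 23·139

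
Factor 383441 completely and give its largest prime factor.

383441 = 59 · 6499
6499 = 67 · 97
97 is prime.
So 383441 = 59 · 67 · 97; the largest prime factor is 97.

97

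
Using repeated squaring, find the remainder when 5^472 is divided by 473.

454

5^1 ≡ 5 (mod 473)
5^2 ≡ 5^2 = 25 ≡ 25 (mod 473)
5^4 ≡ 25^2 = 625 ≡ 152 (mod 473)
5^8 ≡ 152^2 = 23104 ≡ 400 (mod 473)
5^16 ≡ 400^2 = 160000 ≡ 126 (mod 473)
5^32 ≡ 126^2 = 15876 ≡ 267 (mod 473)
5^64 ≡ 267^2 = 71289 ≡ 339 (mod 473)
5^128 ≡ 339^2 = 114921 ≡ 455 (mod 473)
5^256 ≡ 455^2 = 207025 ≡ 324 (mod 473)
472 = 256 + 128 + 64 + 16 + 8 in binary powers of 2.
So 5^472 ≡ 324 · 455 · 339 · 126 · 400 ≡ 454 (mod 473).
Since 454 ≠ 1, base 5 is a Fermat witness: 473 is composite.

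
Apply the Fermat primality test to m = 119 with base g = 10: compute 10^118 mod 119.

60

10^1 ≡ 10 (mod 119)
10^2 ≡ 10^2 = 100 ≡ 100 (mod 119)
10^4 ≡ 100^2 = 10000 ≡ 4 (mod 119)
10^8 ≡ 4^2 = 16 ≡ 16 (mod 119)
10^16 ≡ 16^2 = 256 ≡ 18 (mod 119)
10^32 ≡ 18^2 = 324 ≡ 86 (mod 119)
10^64 ≡ 86^2 = 7396 ≡ 18 (mod 119)
118 = 64 + 32 + 16 + 4 + 2 in binary powers of 2.
So 10^118 ≡ 18 · 86 · 18 · 4 · 100 ≡ 60 (mod 119).
Since 60 ≠ 1, base 10 is a Fermat witness: 119 is composite.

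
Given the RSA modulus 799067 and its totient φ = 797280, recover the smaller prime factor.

φ(n) = (p−1)(q−1) = n − (p+q) + 1, so p + q = 799067 − 797280 + 1 = 1788.
p and q are the roots of t² − 1788t + 799067 = 0.
Discriminant: 1788² − 4·799067 = 3196944 − 3196268 = 676; √676 = 26.
q = (1788 − 26)/2 = 881, p = (1788 + 26)/2 = 907.
Check: 881 · 907 = 799067.

881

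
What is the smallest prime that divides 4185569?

4185569 is odd.
Digit sum 38, not divisible by 3.
Ends in 9: not divisible by 5.
7: 4185569 = 7·597938 + 3
11: 4185569 = 11·380506 + 3
13: 4185569 = 13·321966 + 11
17: 4185569 = 17·246209 + 16
19: 4185569 = 19·220293 + 2
23: 4185569 = 23·181981 + 6
29: 4185569 = 29·144329 + 28
31: 4185569 = 31·135018 + 11
37: 4185569 = 37·113123 + 18
41: 4185569 = 41·102087 + 2
43: 4185569 = 43·97338 + 35
47: 4185569 = 47·89054 + 31
53: 4185569 = 53·78973

53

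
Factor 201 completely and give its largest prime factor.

201 = 3 · 67
67 is prime.
So 201 = 3 · 67; the largest prime factor is 67.

67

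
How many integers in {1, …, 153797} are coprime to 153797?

130032

Factor: 153797 = 7 · 127 · 173.
φ(153797) = (7−1) · (127−1) · (173−1) = 6 · 126 · 172 = 130032.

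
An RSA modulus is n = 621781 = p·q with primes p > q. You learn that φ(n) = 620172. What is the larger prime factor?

φ(n) = (p−1)(q−1) = n − (p+q) + 1, so p + q = 621781 − 620172 + 1 = 1610.
p and q are the roots of t² − 1610t + 621781 = 0.
Discriminant: 1610² − 4·621781 = 2592100 − 2487124 = 104976; √104976 = 324.
q = (1610 − 324)/2 = 643, p = (1610 + 324)/2 = 967.
Check: 643 · 967 = 621781.

967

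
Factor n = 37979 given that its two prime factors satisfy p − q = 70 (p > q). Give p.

Since p = q + 70, we have 37979 = q(q + 70), so q² + 70q − 37979 = 0.
Discriminant: 70² + 4·37979 = 4900 + 151916 = 156816; √156816 = 396.
q = (−70 + 396)/2 = 163, and p = q + 70 = 233.
Check: 163 · 233 = 37979.

233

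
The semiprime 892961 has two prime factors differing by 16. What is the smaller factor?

937

Since p = q + 16, we have 892961 = q(q + 16), so q² + 16q − 892961 = 0.
Discriminant: 16² + 4·892961 = 256 + 3571844 = 3572100; √3572100 = 1890.
q = (−16 + 1890)/2 = 937, and p = q + 16 = 953.
Check: 937 · 953 = 892961.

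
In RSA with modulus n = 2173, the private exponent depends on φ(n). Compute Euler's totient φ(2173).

2080

Factor: 2173 = 41 · 53.
φ(2173) = (41−1) · (53−1) = 40 · 52 = 2080.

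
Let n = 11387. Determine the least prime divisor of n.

59

11387 is odd.
Digit sum 20, not divisible by 3.
Ends in 7: not divisible by 5.
7: 11387 = 7·1626 + 5
11: 11387 = 11·1035 + 2
13: 11387 = 13·875 + 12
17: 11387 = 17·669 + 14
19: 11387 = 19·599 + 6
23: 11387 = 23·495 + 2
29: 11387 = 29·392 + 19
31: 11387 = 31·367 + 10
37: 11387 = 37·307 + 28
41: 11387 = 41·277 + 30
43: 11387 = 43·264 + 35
47: 11387 = 47·242 + 13
53: 11387 = 53·214 + 45
59: 11387 = 59·193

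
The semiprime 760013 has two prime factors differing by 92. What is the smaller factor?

Since p = q + 92, we have 760013 = q(q + 92), so q² + 92q − 760013 = 0.
Discriminant: 92² + 4·760013 = 8464 + 3040052 = 3048516; √3048516 = 1746.
q = (−92 + 1746)/2 = 827, and p = q + 92 = 919.
Check: 827 · 919 = 760013.

827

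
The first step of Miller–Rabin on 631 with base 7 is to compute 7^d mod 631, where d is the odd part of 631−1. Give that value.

630

631 − 1 = 630 = 2^1 · 315, so d = 315.
7^1 ≡ 7 (mod 631)
7^2 ≡ 7^2 = 49 ≡ 49 (mod 631)
7^4 ≡ 49^2 = 2401 ≡ 508 (mod 631)
7^8 ≡ 508^2 = 258064 ≡ 616 (mod 631)
7^16 ≡ 616^2 = 379456 ≡ 225 (mod 631)
7^32 ≡ 225^2 = 50625 ≡ 145 (mod 631)
7^64 ≡ 145^2 = 21025 ≡ 202 (mod 631)
7^128 ≡ 202^2 = 40804 ≡ 420 (mod 631)
7^256 ≡ 420^2 = 176400 ≡ 351 (mod 631)
315 = 256 + 32 + 16 + 8 + 2 + 1 in binary powers of 2.
So 7^315 ≡ 351 · 145 · 225 · 616 · 49 · 7 ≡ 630 (mod 631).
Since 7^d ≡ 630 (mod 631), base 7 does not prove 631 composite.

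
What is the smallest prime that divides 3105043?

3105043 is odd.
Digit sum 16, not divisible by 3.
Ends in 3: not divisible by 5.
7: 3105043 = 7·443577 + 4
11: 3105043 = 11·282276 + 7
13: 3105043 = 13·238849 + 6
17: 3105043 = 17·182649 + 10
19: 3105043 = 19·163423 + 6
23: 3105043 = 23·135001 + 20
29: 3105043 = 29·107070 + 13
31: 3105043 = 31·100162 + 21
37: 3105043 = 37·83920 + 3
41: 3105043 = 41·75732 + 31
43: 3105043 = 43·72210 + 13
47: 3105043 = 47·66064 + 35
53: 3105043 = 53·58585 + 38
59: 3105043 = 59·52627 + 50
61: 3105043 = 61·50902 + 21
67: 3105043 = 67·46343 + 62
71: 3105043 = 71·43733

71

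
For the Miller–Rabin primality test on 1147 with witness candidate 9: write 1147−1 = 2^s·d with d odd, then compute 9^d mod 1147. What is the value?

1147 − 1 = 1146 = 2^1 · 573, so d = 573.
9^1 ≡ 9 (mod 1147)
9^2 ≡ 9^2 = 81 ≡ 81 (mod 1147)
9^4 ≡ 81^2 = 6561 ≡ 826 (mod 1147)
9^8 ≡ 826^2 = 682276 ≡ 958 (mod 1147)
9^16 ≡ 958^2 = 917764 ≡ 164 (mod 1147)
9^32 ≡ 164^2 = 26896 ≡ 515 (mod 1147)
9^64 ≡ 515^2 = 265225 ≡ 268 (mod 1147)
9^128 ≡ 268^2 = 71824 ≡ 710 (mod 1147)
9^256 ≡ 710^2 = 504100 ≡ 567 (mod 1147)
9^512 ≡ 567^2 = 321489 ≡ 329 (mod 1147)
573 = 512 + 32 + 16 + 8 + 4 + 1 in binary powers of 2.
So 9^573 ≡ 329 · 515 · 164 · 958 · 826 · 9 ≡ 47 (mod 1147).
Squaring chain: 47; never reaches −1, so base 9 is a Miller–Rabin witness that 1147 is composite.

47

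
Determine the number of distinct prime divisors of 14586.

5

14586 = 2 · 7293
7293 = 3 · 2431
2431 = 11 · 221
221 = 13 · 17
14586 = 2 · 3 · 11 · 13 · 17, which has 5 distinct prime factors.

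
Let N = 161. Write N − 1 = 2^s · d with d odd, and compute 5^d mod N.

161 − 1 = 160 = 2^5 · 5, so d = 5.
5^1 ≡ 5 (mod 161)
5^2 ≡ 5^2 = 25 ≡ 25 (mod 161)
5^4 ≡ 25^2 = 625 ≡ 142 (mod 161)
5 = 4 + 1 in binary powers of 2.
So 5^5 ≡ 142 · 5 ≡ 66 (mod 161).
Squaring chain: 66 → 9 → 81 → 121 → 151; never reaches −1, so base 5 is a Miller–Rabin witness that 161 is composite.

66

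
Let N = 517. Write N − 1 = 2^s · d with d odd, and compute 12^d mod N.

517 − 1 = 516 = 2^2 · 129, so d = 129.
12^1 ≡ 12 (mod 517)
12^2 ≡ 12^2 = 144 ≡ 144 (mod 517)
12^4 ≡ 144^2 = 20736 ≡ 56 (mod 517)
12^8 ≡ 56^2 = 3136 ≡ 34 (mod 517)
12^16 ≡ 34^2 = 1156 ≡ 122 (mod 517)
12^32 ≡ 122^2 = 14884 ≡ 408 (mod 517)
12^64 ≡ 408^2 = 166464 ≡ 507 (mod 517)
12^128 ≡ 507^2 = 257049 ≡ 100 (mod 517)
129 = 128 + 1 in binary powers of 2.
So 12^129 ≡ 100 · 12 ≡ 166 (mod 517).
Squaring chain: 166 → 155; never reaches −1, so base 12 is a Miller–Rabin witness that 517 is composite.

166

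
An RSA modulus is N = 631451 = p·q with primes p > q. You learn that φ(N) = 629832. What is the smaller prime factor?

φ(n) = (p−1)(q−1) = n − (p+q) + 1, so p + q = 631451 − 629832 + 1 = 1620.
p and q are the roots of t² − 1620t + 631451 = 0.
Discriminant: 1620² − 4·631451 = 2624400 − 2525804 = 98596; √98596 = 314.
q = (1620 − 314)/2 = 653, p = (1620 + 314)/2 = 967.
Check: 653 · 967 = 631451.

653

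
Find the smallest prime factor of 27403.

27403 is odd.
Digit sum 16, not divisible by 3.
Ends in 3: not divisible by 5.
7: 27403 = 7·3914 + 5
11: 27403 = 11·2491 + 2
13: 27403 = 13·2107 + 12
17: 27403 = 17·1611 + 16
19: 27403 = 19·1442 + 5
23: 27403 = 23·1191 + 10
29: 27403 = 29·944 + 27
31: 27403 = 31·883 + 30
37: 27403 = 37·740 + 23
41: 27403 = 41·668 + 15
43: 27403 = 43·637 + 12
47: 27403 = 47·583 + 2
53: 27403 = 53·517 + 2
59: 27403 = 59·464 + 27
61: 27403 = 61·449 + 14
67: 27403 = 67·409

67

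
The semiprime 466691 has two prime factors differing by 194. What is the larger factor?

787

Since p = q + 194, we have 466691 = q(q + 194), so q² + 194q − 466691 = 0.
Discriminant: 194² + 4·466691 = 37636 + 1866764 = 1904400; √1904400 = 1380.
q = (−194 + 1380)/2 = 593, and p = q + 194 = 787.
Check: 593 · 787 = 466691.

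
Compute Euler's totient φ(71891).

66528

Factor: 71891 = 29 · 37 · 67.
φ(71891) = (29−1) · (37−1) · (67−1) = 28 · 36 · 66 = 66528.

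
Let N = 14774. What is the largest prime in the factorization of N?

89

14774 = 2 · 7387
7387 = 83 · 89
89 is prime.
So 14774 = 2 · 83 · 89; the largest prime factor is 89.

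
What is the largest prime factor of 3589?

3589 = 37 · 97
97 is prime.
So 3589 = 37 · 97; the largest prime factor is 97.

97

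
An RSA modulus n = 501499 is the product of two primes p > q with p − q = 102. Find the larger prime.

Since p = q + 102, we have 501499 = q(q + 102), so q² + 102q − 501499 = 0.
Discriminant: 102² + 4·501499 = 10404 + 2005996 = 2016400; √2016400 = 1420.
q = (−102 + 1420)/2 = 659, and p = q + 102 = 761.
Check: 659 · 761 = 501499.

761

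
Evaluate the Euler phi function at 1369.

1332

Factor: 1369 = 37^2.
φ(1369) = 37^1·(37−1) = 1332.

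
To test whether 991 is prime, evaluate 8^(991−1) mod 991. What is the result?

8^1 ≡ 8 (mod 991)
8^2 ≡ 8^2 = 64 ≡ 64 (mod 991)
8^4 ≡ 64^2 = 4096 ≡ 132 (mod 991)
8^8 ≡ 132^2 = 17424 ≡ 577 (mod 991)
8^16 ≡ 577^2 = 332929 ≡ 944 (mod 991)
8^32 ≡ 944^2 = 891136 ≡ 227 (mod 991)
8^64 ≡ 227^2 = 51529 ≡ 988 (mod 991)
8^128 ≡ 988^2 = 976144 ≡ 9 (mod 991)
8^256 ≡ 9^2 = 81 ≡ 81 (mod 991)
8^512 ≡ 81^2 = 6561 ≡ 615 (mod 991)
990 = 512 + 256 + 128 + 64 + 16 + 8 + 4 + 2 in binary powers of 2.
So 8^990 ≡ 615 · 81 · 9 · 988 · 944 · 577 · 132 · 64 ≡ 1 (mod 991).
Since the result is 1, base 8 gives no evidence that 991 is composite.

1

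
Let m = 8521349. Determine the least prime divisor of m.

71

8521349 is odd.
Digit sum 32, not divisible by 3.
Ends in 9: not divisible by 5.
7: 8521349 = 7·1217335 + 4
11: 8521349 = 11·774668 + 1
13: 8521349 = 13·655488 + 5
17: 8521349 = 17·501255 + 14
19: 8521349 = 19·448492 + 1
23: 8521349 = 23·370493 + 10
29: 8521349 = 29·293839 + 18
31: 8521349 = 31·274882 + 7
37: 8521349 = 37·230306 + 27
41: 8521349 = 41·207837 + 32
43: 8521349 = 43·198170 + 39
47: 8521349 = 47·181305 + 14
53: 8521349 = 53·160780 + 9
59: 8521349 = 59·144429 + 38
61: 8521349 = 61·139694 + 15
67: 8521349 = 67·127184 + 21
71: 8521349 = 71·120019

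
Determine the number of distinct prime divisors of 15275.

15275 = 5^2 · 611
611 = 13 · 47
15275 = 5^2 · 13 · 47, which has 3 distinct prime factors.

3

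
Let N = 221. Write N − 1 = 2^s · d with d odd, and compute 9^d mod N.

221 − 1 = 220 = 2^2 · 55, so d = 55.
9^1 ≡ 9 (mod 221)
9^2 ≡ 9^2 = 81 ≡ 81 (mod 221)
9^4 ≡ 81^2 = 6561 ≡ 152 (mod 221)
9^8 ≡ 152^2 = 23104 ≡ 120 (mod 221)
9^16 ≡ 120^2 = 14400 ≡ 35 (mod 221)
9^32 ≡ 35^2 = 1225 ≡ 120 (mod 221)
55 = 32 + 16 + 4 + 2 + 1 in binary powers of 2.
So 9^55 ≡ 120 · 35 · 152 · 81 · 9 ≡ 87 (mod 221).
Squaring chain: 87 → 55; never reaches −1, so base 9 is a Miller–Rabin witness that 221 is composite.

87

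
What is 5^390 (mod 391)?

325

5^1 ≡ 5 (mod 391)
5^2 ≡ 5^2 = 25 ≡ 25 (mod 391)
5^4 ≡ 25^2 = 625 ≡ 234 (mod 391)
5^8 ≡ 234^2 = 54756 ≡ 16 (mod 391)
5^16 ≡ 16^2 = 256 ≡ 256 (mod 391)
5^32 ≡ 256^2 = 65536 ≡ 239 (mod 391)
5^64 ≡ 239^2 = 57121 ≡ 35 (mod 391)
5^128 ≡ 35^2 = 1225 ≡ 52 (mod 391)
5^256 ≡ 52^2 = 2704 ≡ 358 (mod 391)
390 = 256 + 128 + 4 + 2 in binary powers of 2.
So 5^390 ≡ 358 · 52 · 234 · 25 ≡ 325 (mod 391).
Since 325 ≠ 1, base 5 is a Fermat witness: 391 is composite.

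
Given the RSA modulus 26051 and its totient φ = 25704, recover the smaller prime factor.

φ(n) = (p−1)(q−1) = n − (p+q) + 1, so p + q = 26051 − 25704 + 1 = 348.
p and q are the roots of t² − 348t + 26051 = 0.
Discriminant: 348² − 4·26051 = 121104 − 104204 = 16900; √16900 = 130.
q = (348 − 130)/2 = 109, p = (348 + 130)/2 = 239.
Check: 109 · 239 = 26051.

109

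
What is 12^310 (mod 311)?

12^1 ≡ 12 (mod 311)
12^2 ≡ 12^2 = 144 ≡ 144 (mod 311)
12^4 ≡ 144^2 = 20736 ≡ 210 (mod 311)
12^8 ≡ 210^2 = 44100 ≡ 249 (mod 311)
12^16 ≡ 249^2 = 62001 ≡ 112 (mod 311)
12^32 ≡ 112^2 = 12544 ≡ 104 (mod 311)
12^64 ≡ 104^2 = 10816 ≡ 242 (mod 311)
12^128 ≡ 242^2 = 58564 ≡ 96 (mod 311)
12^256 ≡ 96^2 = 9216 ≡ 197 (mod 311)
310 = 256 + 32 + 16 + 4 + 2 in binary powers of 2.
So 12^310 ≡ 197 · 104 · 112 · 210 · 144 ≡ 1 (mod 311).
Since the result is 1, base 12 gives no evidence that 311 is composite.

1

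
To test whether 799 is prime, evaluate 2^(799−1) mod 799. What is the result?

676

2^1 ≡ 2 (mod 799)
2^2 ≡ 2^2 = 4 ≡ 4 (mod 799)
2^4 ≡ 4^2 = 16 ≡ 16 (mod 799)
2^8 ≡ 16^2 = 256 ≡ 256 (mod 799)
2^16 ≡ 256^2 = 65536 ≡ 18 (mod 799)
2^32 ≡ 18^2 = 324 ≡ 324 (mod 799)
2^64 ≡ 324^2 = 104976 ≡ 307 (mod 799)
2^128 ≡ 307^2 = 94249 ≡ 766 (mod 799)
2^256 ≡ 766^2 = 586756 ≡ 290 (mod 799)
2^512 ≡ 290^2 = 84100 ≡ 205 (mod 799)
798 = 512 + 256 + 16 + 8 + 4 + 2 in binary powers of 2.
So 2^798 ≡ 205 · 290 · 18 · 256 · 16 · 4 ≡ 676 (mod 799).
Since 676 ≠ 1, base 2 is a Fermat witness: 799 is composite.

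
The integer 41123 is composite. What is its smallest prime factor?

41123 is odd.
Digit sum 11, not divisible by 3.
Ends in 3: not divisible by 5.
7: 41123 = 7·5874 + 5
11: 41123 = 11·3738 + 5
13: 41123 = 13·3163 + 4
17: 41123 = 17·2419

17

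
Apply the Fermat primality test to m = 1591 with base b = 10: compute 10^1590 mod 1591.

704

10^1 ≡ 10 (mod 1591)
10^2 ≡ 10^2 = 100 ≡ 100 (mod 1591)
10^4 ≡ 100^2 = 10000 ≡ 454 (mod 1591)
10^8 ≡ 454^2 = 206116 ≡ 877 (mod 1591)
10^16 ≡ 877^2 = 769129 ≡ 676 (mod 1591)
10^32 ≡ 676^2 = 456976 ≡ 359 (mod 1591)
10^64 ≡ 359^2 = 128881 ≡ 10 (mod 1591)
10^128 ≡ 10^2 = 100 ≡ 100 (mod 1591)
10^256 ≡ 100^2 = 10000 ≡ 454 (mod 1591)
10^512 ≡ 454^2 = 206116 ≡ 877 (mod 1591)
10^1024 ≡ 877^2 = 769129 ≡ 676 (mod 1591)
1590 = 1024 + 512 + 32 + 16 + 4 + 2 in binary powers of 2.
So 10^1590 ≡ 676 · 877 · 359 · 676 · 454 · 100 ≡ 704 (mod 1591).
Since 704 ≠ 1, base 10 is a Fermat witness: 1591 is composite.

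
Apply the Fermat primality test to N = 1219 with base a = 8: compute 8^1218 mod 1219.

855

8^1 ≡ 8 (mod 1219)
8^2 ≡ 8^2 = 64 ≡ 64 (mod 1219)
8^4 ≡ 64^2 = 4096 ≡ 439 (mod 1219)
8^8 ≡ 439^2 = 192721 ≡ 119 (mod 1219)
8^16 ≡ 119^2 = 14161 ≡ 752 (mod 1219)
8^32 ≡ 752^2 = 565504 ≡ 1107 (mod 1219)
8^64 ≡ 1107^2 = 1225449 ≡ 354 (mod 1219)
8^128 ≡ 354^2 = 125316 ≡ 978 (mod 1219)
8^256 ≡ 978^2 = 956484 ≡ 788 (mod 1219)
8^512 ≡ 788^2 = 620944 ≡ 473 (mod 1219)
8^1024 ≡ 473^2 = 223729 ≡ 652 (mod 1219)
1218 = 1024 + 128 + 64 + 2 in binary powers of 2.
So 8^1218 ≡ 652 · 978 · 354 · 64 ≡ 855 (mod 1219).
Since 855 ≠ 1, base 8 is a Fermat witness: 1219 is composite.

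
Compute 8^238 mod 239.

8^1 ≡ 8 (mod 239)
8^2 ≡ 8^2 = 64 ≡ 64 (mod 239)
8^4 ≡ 64^2 = 4096 ≡ 33 (mod 239)
8^8 ≡ 33^2 = 1089 ≡ 133 (mod 239)
8^16 ≡ 133^2 = 17689 ≡ 3 (mod 239)
8^32 ≡ 3^2 = 9 ≡ 9 (mod 239)
8^64 ≡ 9^2 = 81 ≡ 81 (mod 239)
8^128 ≡ 81^2 = 6561 ≡ 108 (mod 239)
238 = 128 + 64 + 32 + 8 + 4 + 2 in binary powers of 2.
So 8^238 ≡ 108 · 81 · 9 · 133 · 33 · 64 ≡ 1 (mod 239).
Since the result is 1, base 8 gives no evidence that 239 is composite.

1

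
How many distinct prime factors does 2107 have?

2

2107 = 7^2 · 43
2107 = 7^2 · 43, which has 2 distinct prime factors.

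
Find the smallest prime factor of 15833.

71

15833 is odd.
Digit sum 20, not divisible by 3.
Ends in 3: not divisible by 5.
7: 15833 = 7·2261 + 6
11: 15833 = 11·1439 + 4
13: 15833 = 13·1217 + 12
17: 15833 = 17·931 + 6
19: 15833 = 19·833 + 6
23: 15833 = 23·688 + 9
29: 15833 = 29·545 + 28
31: 15833 = 31·510 + 23
37: 15833 = 37·427 + 34
41: 15833 = 41·386 + 7
43: 15833 = 43·368 + 9
47: 15833 = 47·336 + 41
53: 15833 = 53·298 + 39
59: 15833 = 59·268 + 21
61: 15833 = 61·259 + 34
67: 15833 = 67·236 + 21
71: 15833 = 71·223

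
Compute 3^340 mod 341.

56

3^1 ≡ 3 (mod 341)
3^2 ≡ 3^2 = 9 ≡ 9 (mod 341)
3^4 ≡ 9^2 = 81 ≡ 81 (mod 341)
3^8 ≡ 81^2 = 6561 ≡ 82 (mod 341)
3^16 ≡ 82^2 = 6724 ≡ 245 (mod 341)
3^32 ≡ 245^2 = 60025 ≡ 9 (mod 341)
3^64 ≡ 9^2 = 81 ≡ 81 (mod 341)
3^128 ≡ 81^2 = 6561 ≡ 82 (mod 341)
3^256 ≡ 82^2 = 6724 ≡ 245 (mod 341)
340 = 256 + 64 + 16 + 4 in binary powers of 2.
So 3^340 ≡ 245 · 81 · 245 · 81 ≡ 56 (mod 341).
Since 56 ≠ 1, base 3 is a Fermat witness: 341 is composite.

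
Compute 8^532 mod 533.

8^1 ≡ 8 (mod 533)
8^2 ≡ 8^2 = 64 ≡ 64 (mod 533)
8^4 ≡ 64^2 = 4096 ≡ 365 (mod 533)
8^8 ≡ 365^2 = 133225 ≡ 508 (mod 533)
8^16 ≡ 508^2 = 258064 ≡ 92 (mod 533)
8^32 ≡ 92^2 = 8464 ≡ 469 (mod 533)
8^64 ≡ 469^2 = 219961 ≡ 365 (mod 533)
8^128 ≡ 365^2 = 133225 ≡ 508 (mod 533)
8^256 ≡ 508^2 = 258064 ≡ 92 (mod 533)
8^512 ≡ 92^2 = 8464 ≡ 469 (mod 533)
532 = 512 + 16 + 4 in binary powers of 2.
So 8^532 ≡ 469 · 92 · 365 ≡ 469 (mod 533).
Since 469 ≠ 1, base 8 is a Fermat witness: 533 is composite.

469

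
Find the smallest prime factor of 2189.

2189 is odd.
Digit sum 20, not divisible by 3.
Ends in 9: not divisible by 5.
7: 2189 = 7·312 + 5
11: 2189 = 11·199

11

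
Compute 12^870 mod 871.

92

12^1 ≡ 12 (mod 871)
12^2 ≡ 12^2 = 144 ≡ 144 (mod 871)
12^4 ≡ 144^2 = 20736 ≡ 703 (mod 871)
12^8 ≡ 703^2 = 494209 ≡ 352 (mod 871)
12^16 ≡ 352^2 = 123904 ≡ 222 (mod 871)
12^32 ≡ 222^2 = 49284 ≡ 508 (mod 871)
12^64 ≡ 508^2 = 258064 ≡ 248 (mod 871)
12^128 ≡ 248^2 = 61504 ≡ 534 (mod 871)
12^256 ≡ 534^2 = 285156 ≡ 339 (mod 871)
12^512 ≡ 339^2 = 114921 ≡ 820 (mod 871)
870 = 512 + 256 + 64 + 32 + 4 + 2 in binary powers of 2.
So 12^870 ≡ 820 · 339 · 248 · 508 · 703 · 144 ≡ 92 (mod 871).
Since 92 ≠ 1, base 12 is a Fermat witness: 871 is composite.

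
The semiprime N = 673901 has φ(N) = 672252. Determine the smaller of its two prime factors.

φ(n) = (p−1)(q−1) = n − (p+q) + 1, so p + q = 673901 − 672252 + 1 = 1650.
p and q are the roots of t² − 1650t + 673901 = 0.
Discriminant: 1650² − 4·673901 = 2722500 − 2695604 = 26896; √26896 = 164.
q = (1650 − 164)/2 = 743, p = (1650 + 164)/2 = 907.
Check: 743 · 907 = 673901.

743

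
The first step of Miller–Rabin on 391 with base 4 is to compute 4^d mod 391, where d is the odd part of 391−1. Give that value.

391 − 1 = 390 = 2^1 · 195, so d = 195.
4^1 ≡ 4 (mod 391)
4^2 ≡ 4^2 = 16 ≡ 16 (mod 391)
4^4 ≡ 16^2 = 256 ≡ 256 (mod 391)
4^8 ≡ 256^2 = 65536 ≡ 239 (mod 391)
4^16 ≡ 239^2 = 57121 ≡ 35 (mod 391)
4^32 ≡ 35^2 = 1225 ≡ 52 (mod 391)
4^64 ≡ 52^2 = 2704 ≡ 358 (mod 391)
4^128 ≡ 358^2 = 128164 ≡ 307 (mod 391)
195 = 128 + 64 + 2 + 1 in binary powers of 2.
So 4^195 ≡ 307 · 358 · 16 · 4 ≡ 285 (mod 391).
Squaring chain: 285; never reaches −1, so base 4 is a Miller–Rabin witness that 391 is composite.

285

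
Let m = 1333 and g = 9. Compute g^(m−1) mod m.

9^1 ≡ 9 (mod 1333)
9^2 ≡ 9^2 = 81 ≡ 81 (mod 1333)
9^4 ≡ 81^2 = 6561 ≡ 1229 (mod 1333)
9^8 ≡ 1229^2 = 1510441 ≡ 152 (mod 1333)
9^16 ≡ 152^2 = 23104 ≡ 443 (mod 1333)
9^32 ≡ 443^2 = 196249 ≡ 298 (mod 1333)
9^64 ≡ 298^2 = 88804 ≡ 826 (mod 1333)
9^128 ≡ 826^2 = 682276 ≡ 1113 (mod 1333)
9^256 ≡ 1113^2 = 1238769 ≡ 412 (mod 1333)
9^512 ≡ 412^2 = 169744 ≡ 453 (mod 1333)
9^1024 ≡ 453^2 = 205209 ≡ 1260 (mod 1333)
1332 = 1024 + 256 + 32 + 16 + 4 in binary powers of 2.
So 9^1332 ≡ 1260 · 412 · 298 · 443 · 1229 ≡ 250 (mod 1333).
Since 250 ≠ 1, base 9 is a Fermat witness: 1333 is composite.

250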